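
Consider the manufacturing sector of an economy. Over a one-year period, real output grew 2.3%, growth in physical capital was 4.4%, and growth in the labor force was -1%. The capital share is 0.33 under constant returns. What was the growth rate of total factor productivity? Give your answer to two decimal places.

Total factor productivity grew 1.52%.

Labor's share = 1 − 0.33 = 0.67.
Physical capital: 0.33 × 4.4 = 1.452 pp.
The labor force: 0.67 × (-1) = -0.67 pp.
TFP growth = 2.3 − 0.782 = 1.518%.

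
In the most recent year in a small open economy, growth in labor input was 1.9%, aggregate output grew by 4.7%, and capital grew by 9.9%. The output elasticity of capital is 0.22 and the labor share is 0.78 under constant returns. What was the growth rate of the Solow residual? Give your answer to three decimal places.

1.040%

Labor's share = 1 − 0.22 = 0.78.
Capital: 0.22 × 9.9 = 2.178 pp.
Labor input: 0.78 × 1.9 = 1.482 pp.
TFP growth = 4.7 − 3.66 = 1.04%.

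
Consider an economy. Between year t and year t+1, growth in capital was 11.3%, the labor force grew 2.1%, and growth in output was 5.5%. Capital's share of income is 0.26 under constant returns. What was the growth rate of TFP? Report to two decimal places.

Labor's share = 1 − 0.26 = 0.74.
Capital: 0.26 × 11.3 = 2.938 pp.
The labor force: 0.74 × 2.1 = 1.554 pp.
TFP growth = 5.5 − 4.492 = 1.008%.

TFP grew 1.01%.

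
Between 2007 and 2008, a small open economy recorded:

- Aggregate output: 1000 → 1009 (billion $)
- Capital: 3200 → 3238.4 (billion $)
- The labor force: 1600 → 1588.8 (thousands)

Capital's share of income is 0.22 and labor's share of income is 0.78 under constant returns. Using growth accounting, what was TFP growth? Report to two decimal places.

Aggregate output growth = (1009 − 1000) / 1000 = 0.9%.
Capital growth = (3238.4 − 3200) / 3200 = 1.2%.
The labor force growth = (1588.8 − 1600) / 1600 = -0.7%.
Labor's share = 1 − 0.22 = 0.78.
Capital: 0.22 × 1.2 = 0.264 pp.
The labor force: 0.78 × (-0.7) = -0.546 pp.
TFP growth = 0.9 + 0.282 = 1.182%.

1.18%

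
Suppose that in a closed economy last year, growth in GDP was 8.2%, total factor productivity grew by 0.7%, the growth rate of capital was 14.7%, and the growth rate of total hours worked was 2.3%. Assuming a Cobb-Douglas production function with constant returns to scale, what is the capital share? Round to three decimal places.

α = 0.419

gY = gA + α·gK + (1−α)·gL, so gY − gA − gL = α(gK − gL).
8.2 − 0.7 − 2.3 = α × (14.7 − 2.3).
5.2 = 12.4 α, so α = 0.41935.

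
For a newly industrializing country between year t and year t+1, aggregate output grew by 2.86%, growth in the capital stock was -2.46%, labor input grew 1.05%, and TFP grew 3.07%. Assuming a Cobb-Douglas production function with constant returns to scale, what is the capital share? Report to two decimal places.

gY = gA + α·gK + (1−α)·gL, so gY − gA − gL = α(gK − gL).
2.86 − 3.07 − 1.05 = α × (-2.46 − 1.05).
-1.26 = -3.51 α, so α = 0.359.

0.36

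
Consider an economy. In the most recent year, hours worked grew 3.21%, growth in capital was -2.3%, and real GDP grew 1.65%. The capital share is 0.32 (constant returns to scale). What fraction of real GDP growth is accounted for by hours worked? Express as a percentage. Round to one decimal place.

132.3%

Labor's share = 1 − 0.32 = 0.68.
Hours worked contributed 0.68 × 3.21 = 2.1828 pp.
Share of growth = 2.1828 / 1.65 × 100 = 132.291%.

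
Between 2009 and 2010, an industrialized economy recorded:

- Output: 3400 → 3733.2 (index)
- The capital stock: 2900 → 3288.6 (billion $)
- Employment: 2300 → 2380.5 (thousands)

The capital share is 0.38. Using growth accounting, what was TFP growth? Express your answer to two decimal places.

TFP growth was 2.54%.

Output growth = (3733.2 − 3400) / 3400 = 9.8%.
The capital stock growth = (3288.6 − 2900) / 2900 = 13.4%.
Employment growth = (2380.5 − 2300) / 2300 = 3.5%.
Labor's share = 1 − 0.38 = 0.62.
The capital stock: 0.38 × 13.4 = 5.092 pp.
Employment: 0.62 × 3.5 = 2.17 pp.
TFP growth = 9.8 − 7.262 = 2.538%.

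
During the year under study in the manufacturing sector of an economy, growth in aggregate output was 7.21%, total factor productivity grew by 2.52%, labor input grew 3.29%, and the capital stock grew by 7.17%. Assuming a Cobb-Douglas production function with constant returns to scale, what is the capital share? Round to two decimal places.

gY = gA + α·gK + (1−α)·gL, so gY − gA − gL = α(gK − gL).
7.21 − 2.52 − 3.29 = α × (7.17 − 3.29).
1.4 = 3.88 α, so α = 0.3608.

The capital share is 0.36.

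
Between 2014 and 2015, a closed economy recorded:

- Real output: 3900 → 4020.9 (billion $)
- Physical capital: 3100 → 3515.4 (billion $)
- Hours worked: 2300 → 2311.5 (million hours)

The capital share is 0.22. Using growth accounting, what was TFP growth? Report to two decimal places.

Real output growth = (4020.9 − 3900) / 3900 = 3.1%.
Physical capital growth = (3515.4 − 3100) / 3100 = 13.4%.
Hours worked growth = (2311.5 − 2300) / 2300 = 0.5%.
Labor's share = 1 − 0.22 = 0.78.
Physical capital: 0.22 × 13.4 = 2.948 pp.
Hours worked: 0.78 × 0.5 = 0.39 pp.
TFP growth = 3.1 − 3.338 = -0.238%.

-0.24%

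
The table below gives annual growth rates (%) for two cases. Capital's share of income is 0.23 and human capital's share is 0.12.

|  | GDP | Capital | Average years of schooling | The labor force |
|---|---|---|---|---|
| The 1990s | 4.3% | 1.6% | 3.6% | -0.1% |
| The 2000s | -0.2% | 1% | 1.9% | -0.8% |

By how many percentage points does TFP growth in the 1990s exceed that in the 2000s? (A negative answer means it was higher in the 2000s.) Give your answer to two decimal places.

Labor's share = 1 − 0.23 − 0.12 = 0.65.
The 1990s: TFP = 4.3 − 0.368 − 0.432 + 0.065 = 3.565%.
The 2000s: TFP = -0.2 − 0.23 − 0.228 + 0.52 = -0.138%.
Difference = 3.565 − (-0.138) = 3.703 pp.

3.70 percentage points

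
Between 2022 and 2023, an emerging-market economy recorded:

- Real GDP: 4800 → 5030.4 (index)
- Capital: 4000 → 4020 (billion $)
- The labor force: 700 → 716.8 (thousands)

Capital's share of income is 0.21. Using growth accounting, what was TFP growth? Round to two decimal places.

Real GDP growth = (5030.4 − 4800) / 4800 = 4.8%.
Capital growth = (4020 − 4000) / 4000 = 0.5%.
The labor force growth = (716.8 − 700) / 700 = 2.4%.
Labor's share = 1 − 0.21 = 0.79.
Capital: 0.21 × 0.5 = 0.105 pp.
The labor force: 0.79 × 2.4 = 1.896 pp.
TFP growth = 4.8 − 2.001 = 2.799%.

TFP grew 2.80%.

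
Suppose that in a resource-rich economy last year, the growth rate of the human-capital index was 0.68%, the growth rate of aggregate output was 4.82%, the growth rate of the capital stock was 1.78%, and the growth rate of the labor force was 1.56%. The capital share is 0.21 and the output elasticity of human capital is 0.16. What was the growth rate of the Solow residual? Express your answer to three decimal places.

3.355%

Labor's share = 1 − 0.21 − 0.16 = 0.63.
The capital stock: 0.21 × 1.78 = 0.3738 pp.
The human-capital index: 0.16 × 0.68 = 0.1088 pp.
The labor force: 0.63 × 1.56 = 0.9828 pp.
TFP growth = 4.82 − 1.4654 = 3.3546%.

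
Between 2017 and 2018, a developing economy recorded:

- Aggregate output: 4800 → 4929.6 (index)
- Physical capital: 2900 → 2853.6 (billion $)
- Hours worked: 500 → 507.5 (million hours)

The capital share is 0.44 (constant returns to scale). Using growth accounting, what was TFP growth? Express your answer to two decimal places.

Aggregate output growth = (4929.6 − 4800) / 4800 = 2.7%.
Physical capital growth = (2853.6 − 2900) / 2900 = -1.6%.
Hours worked growth = (507.5 − 500) / 500 = 1.5%.
Labor's share = 1 − 0.44 = 0.56.
Physical capital: 0.44 × (-1.6) = -0.704 pp.
Hours worked: 0.56 × 1.5 = 0.84 pp.
TFP growth = 2.7 − 0.136 = 2.564%.

TFP growth was 2.56%.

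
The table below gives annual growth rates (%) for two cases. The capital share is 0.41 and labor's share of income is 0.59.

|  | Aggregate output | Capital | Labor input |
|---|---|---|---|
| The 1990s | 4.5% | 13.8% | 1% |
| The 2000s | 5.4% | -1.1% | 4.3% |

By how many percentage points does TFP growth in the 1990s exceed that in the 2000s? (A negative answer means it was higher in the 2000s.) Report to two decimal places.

Labor's share = 1 − 0.41 = 0.59.
The 1990s: TFP = 4.5 − 5.658 − 0.59 = -1.748%.
The 2000s: TFP = 5.4 + 0.451 − 2.537 = 3.314%.
Difference = -1.748 − (3.314) = -5.062 pp.

-5.06 percentage points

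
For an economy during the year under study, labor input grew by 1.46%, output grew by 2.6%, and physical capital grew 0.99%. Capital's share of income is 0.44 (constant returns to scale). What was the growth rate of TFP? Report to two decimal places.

1.35%

Labor's share = 1 − 0.44 = 0.56.
Physical capital: 0.44 × 0.99 = 0.4356 pp.
Labor input: 0.56 × 1.46 = 0.8176 pp.
TFP growth = 2.6 − 1.2532 = 1.3468%.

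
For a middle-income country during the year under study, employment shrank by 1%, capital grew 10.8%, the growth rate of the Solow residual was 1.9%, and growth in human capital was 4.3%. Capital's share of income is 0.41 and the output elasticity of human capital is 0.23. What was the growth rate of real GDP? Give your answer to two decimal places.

Labor's share = 1 − 0.41 − 0.23 = 0.36.
Capital: 0.41 × 10.8 = 4.428 pp.
Human capital: 0.23 × 4.3 = 0.989 pp.
Employment: 0.36 × (-1) = -0.36 pp.
Output growth = 1.9 + 5.057 = 6.957%.

6.96%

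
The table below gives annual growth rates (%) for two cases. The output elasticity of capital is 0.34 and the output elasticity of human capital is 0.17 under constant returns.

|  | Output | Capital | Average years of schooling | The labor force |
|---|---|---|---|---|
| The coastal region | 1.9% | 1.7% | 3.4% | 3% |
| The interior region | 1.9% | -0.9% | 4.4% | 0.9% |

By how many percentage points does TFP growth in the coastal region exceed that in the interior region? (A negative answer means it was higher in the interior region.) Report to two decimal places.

-1.74 percentage points

Labor's share = 1 − 0.34 − 0.17 = 0.49.
The coastal region: TFP = 1.9 − 0.578 − 0.578 − 1.47 = -0.726%.
The interior region: TFP = 1.9 + 0.306 − 0.748 − 0.441 = 1.017%.
Difference = -0.726 − (1.017) = -1.743 pp.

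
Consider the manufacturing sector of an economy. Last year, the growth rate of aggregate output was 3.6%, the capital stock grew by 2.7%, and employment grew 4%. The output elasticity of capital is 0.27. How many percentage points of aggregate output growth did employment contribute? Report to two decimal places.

Labor's share = 1 − 0.27 = 0.73.
Contribution = share × growth = 0.73 × 4 = 2.92 pp.

2.92 pp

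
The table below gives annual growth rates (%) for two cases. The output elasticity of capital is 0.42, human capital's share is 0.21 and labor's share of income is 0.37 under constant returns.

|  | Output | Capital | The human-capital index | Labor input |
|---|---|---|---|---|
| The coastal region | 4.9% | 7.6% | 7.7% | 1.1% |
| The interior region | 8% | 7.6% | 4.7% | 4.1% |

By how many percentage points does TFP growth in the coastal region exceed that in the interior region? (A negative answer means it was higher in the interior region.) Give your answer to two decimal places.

Labor's share = 1 − 0.42 − 0.21 = 0.37.
The coastal region: TFP = 4.9 − 3.192 − 1.617 − 0.407 = -0.316%.
The interior region: TFP = 8 − 3.192 − 0.987 − 1.517 = 2.304%.
Difference = -0.316 − (2.304) = -2.62 pp.

-2.62 percentage points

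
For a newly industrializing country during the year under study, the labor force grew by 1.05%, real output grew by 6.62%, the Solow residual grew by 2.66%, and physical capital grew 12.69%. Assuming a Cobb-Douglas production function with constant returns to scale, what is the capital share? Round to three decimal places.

The capital share is 0.250.

gY = gA + α·gK + (1−α)·gL, so gY − gA − gL = α(gK − gL).
6.62 − 2.66 − 1.05 = α × (12.69 − 1.05).
2.91 = 11.64 α, so α = 0.25.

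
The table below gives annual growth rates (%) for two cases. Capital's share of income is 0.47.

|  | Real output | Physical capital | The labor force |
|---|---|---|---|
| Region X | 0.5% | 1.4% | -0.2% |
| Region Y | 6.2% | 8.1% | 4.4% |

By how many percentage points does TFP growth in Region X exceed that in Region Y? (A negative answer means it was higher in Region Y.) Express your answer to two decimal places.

Labor's share = 1 − 0.47 = 0.53.
Region X: TFP = 0.5 − 0.658 + 0.106 = -0.052%.
Region Y: TFP = 6.2 − 3.807 − 2.332 = 0.061%.
Difference = -0.052 − (0.061) = -0.113 pp.

-0.11 percentage points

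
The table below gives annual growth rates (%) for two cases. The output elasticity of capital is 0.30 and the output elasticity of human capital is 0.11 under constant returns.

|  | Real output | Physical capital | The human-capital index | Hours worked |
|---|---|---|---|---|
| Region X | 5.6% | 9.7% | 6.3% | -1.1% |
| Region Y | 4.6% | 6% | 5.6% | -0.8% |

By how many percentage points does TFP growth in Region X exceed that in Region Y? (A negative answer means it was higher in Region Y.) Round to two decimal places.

Labor's share = 1 − 0.3 − 0.11 = 0.59.
Region X: TFP = 5.6 − 2.91 − 0.693 + 0.649 = 2.646%.
Region Y: TFP = 4.6 − 1.8 − 0.616 + 0.472 = 2.656%.
Difference = 2.646 − (2.656) = -0.01 pp.

-0.01 percentage points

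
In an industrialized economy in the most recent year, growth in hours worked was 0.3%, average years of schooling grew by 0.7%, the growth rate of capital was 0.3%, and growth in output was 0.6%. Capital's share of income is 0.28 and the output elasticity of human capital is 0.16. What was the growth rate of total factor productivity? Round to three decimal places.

Labor's share = 1 − 0.28 − 0.16 = 0.56.
Capital: 0.28 × 0.3 = 0.084 pp.
Average years of schooling: 0.16 × 0.7 = 0.112 pp.
Hours worked: 0.56 × 0.3 = 0.168 pp.
TFP growth = 0.6 − 0.364 = 0.236%.

Total factor productivity growth was 0.236%.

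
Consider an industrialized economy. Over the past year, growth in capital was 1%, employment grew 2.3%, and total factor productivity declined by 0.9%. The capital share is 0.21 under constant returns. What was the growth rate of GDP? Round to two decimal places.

Labor's share = 1 − 0.21 = 0.79.
Capital: 0.21 × 1 = 0.21 pp.
Employment: 0.79 × 2.3 = 1.817 pp.
Output growth = -0.9 + 2.027 = 1.127%.

GDP grew 1.13%.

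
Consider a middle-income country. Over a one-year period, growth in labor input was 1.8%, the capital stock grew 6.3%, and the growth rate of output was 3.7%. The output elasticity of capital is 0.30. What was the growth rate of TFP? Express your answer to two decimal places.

TFP grew 0.55%.

Labor's share = 1 − 0.3 = 0.7.
The capital stock: 0.3 × 6.3 = 1.89 pp.
Labor input: 0.7 × 1.8 = 1.26 pp.
TFP growth = 3.7 − 3.15 = 0.55%.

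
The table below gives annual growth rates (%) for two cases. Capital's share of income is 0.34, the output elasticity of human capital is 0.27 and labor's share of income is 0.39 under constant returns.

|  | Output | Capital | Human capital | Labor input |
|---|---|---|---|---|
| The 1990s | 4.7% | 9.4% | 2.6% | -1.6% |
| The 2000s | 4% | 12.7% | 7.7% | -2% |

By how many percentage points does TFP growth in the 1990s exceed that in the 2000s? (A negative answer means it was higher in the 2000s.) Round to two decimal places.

3.04 percentage points

Labor's share = 1 − 0.34 − 0.27 = 0.39.
The 1990s: TFP = 4.7 − 3.196 − 0.702 + 0.624 = 1.426%.
The 2000s: TFP = 4 − 4.318 − 2.079 + 0.78 = -1.617%.
Difference = 1.426 − (-1.617) = 3.043 pp.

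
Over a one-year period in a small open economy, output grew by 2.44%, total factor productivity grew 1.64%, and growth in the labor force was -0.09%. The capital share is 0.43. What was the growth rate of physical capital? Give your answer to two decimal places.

Labor's share = 1 − 0.43 = 0.57.
gY = gA + 0.57×(-0.09) + 0.43×g.
0.43×g = 2.44 − 1.64 + 0.0513 = 0.8513.
g = 0.8513 / 0.43 = 1.9798%.

Physical capital grew 1.98%.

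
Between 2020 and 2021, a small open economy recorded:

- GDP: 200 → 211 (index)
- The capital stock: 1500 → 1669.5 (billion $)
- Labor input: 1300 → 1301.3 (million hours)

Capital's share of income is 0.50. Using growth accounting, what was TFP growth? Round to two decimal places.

GDP growth = (211 − 200) / 200 = 5.5%.
The capital stock growth = (1669.5 − 1500) / 1500 = 11.3%.
Labor input growth = (1301.3 − 1300) / 1300 = 0.1%.
Labor's share = 1 − 0.5 = 0.5.
The capital stock: 0.5 × 11.3 = 5.65 pp.
Labor input: 0.5 × 0.1 = 0.05 pp.
TFP growth = 5.5 − 5.7 = -0.2%.

-0.20%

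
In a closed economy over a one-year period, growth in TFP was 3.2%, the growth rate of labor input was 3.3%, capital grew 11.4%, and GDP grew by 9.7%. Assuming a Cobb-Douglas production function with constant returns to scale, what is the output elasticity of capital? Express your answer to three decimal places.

α = 0.395

gY = gA + α·gK + (1−α)·gL, so gY − gA − gL = α(gK − gL).
9.7 − 3.2 − 3.3 = α × (11.4 − 3.3).
3.2 = 8.1 α, so α = 0.39506.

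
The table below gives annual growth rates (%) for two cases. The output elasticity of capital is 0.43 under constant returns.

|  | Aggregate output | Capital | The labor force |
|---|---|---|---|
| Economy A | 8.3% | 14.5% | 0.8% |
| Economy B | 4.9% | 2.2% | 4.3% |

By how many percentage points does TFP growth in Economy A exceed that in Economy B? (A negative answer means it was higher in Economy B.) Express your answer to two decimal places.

0.11 percentage points

Labor's share = 1 − 0.43 = 0.57.
Economy A: TFP = 8.3 − 6.235 − 0.456 = 1.609%.
Economy B: TFP = 4.9 − 0.946 − 2.451 = 1.503%.
Difference = 1.609 − (1.503) = 0.106 pp.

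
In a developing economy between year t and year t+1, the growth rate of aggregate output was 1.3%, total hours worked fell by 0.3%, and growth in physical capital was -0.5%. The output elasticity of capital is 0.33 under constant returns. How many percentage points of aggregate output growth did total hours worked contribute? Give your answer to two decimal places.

-0.20 pp

Labor's share = 1 − 0.33 = 0.67.
Contribution = share × growth = 0.67 × (-0.3) = -0.201 pp.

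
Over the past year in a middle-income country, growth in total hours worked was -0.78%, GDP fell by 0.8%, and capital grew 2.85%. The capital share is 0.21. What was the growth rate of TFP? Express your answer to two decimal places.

Labor's share = 1 − 0.21 = 0.79.
Capital: 0.21 × 2.85 = 0.5985 pp.
Total hours worked: 0.79 × (-0.78) = -0.6162 pp.
TFP growth = -0.8 + 0.0177 = -0.7823%.

-0.78%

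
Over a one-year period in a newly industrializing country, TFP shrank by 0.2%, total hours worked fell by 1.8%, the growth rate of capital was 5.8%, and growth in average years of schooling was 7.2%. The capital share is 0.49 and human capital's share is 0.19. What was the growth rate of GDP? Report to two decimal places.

GDP growth was 3.43%.

Labor's share = 1 − 0.49 − 0.19 = 0.32.
Capital: 0.49 × 5.8 = 2.842 pp.
Average years of schooling: 0.19 × 7.2 = 1.368 pp.
Total hours worked: 0.32 × (-1.8) = -0.576 pp.
Output growth = -0.2 + 3.634 = 3.434%.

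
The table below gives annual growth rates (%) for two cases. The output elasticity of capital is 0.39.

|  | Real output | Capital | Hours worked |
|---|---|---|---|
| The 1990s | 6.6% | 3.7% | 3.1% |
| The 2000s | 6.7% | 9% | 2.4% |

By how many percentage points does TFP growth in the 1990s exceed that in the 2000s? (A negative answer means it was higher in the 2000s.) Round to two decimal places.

Labor's share = 1 − 0.39 = 0.61.
The 1990s: TFP = 6.6 − 1.443 − 1.891 = 3.266%.
The 2000s: TFP = 6.7 − 3.51 − 1.464 = 1.726%.
Difference = 3.266 − (1.726) = 1.54 pp.

1.54 percentage points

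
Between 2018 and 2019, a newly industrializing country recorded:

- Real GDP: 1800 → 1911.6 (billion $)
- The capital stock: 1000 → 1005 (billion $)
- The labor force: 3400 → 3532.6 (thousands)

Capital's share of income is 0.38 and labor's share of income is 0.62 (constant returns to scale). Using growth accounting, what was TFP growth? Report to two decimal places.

TFP grew 3.59%.

Real GDP growth = (1911.6 − 1800) / 1800 = 6.2%.
The capital stock growth = (1005 − 1000) / 1000 = 0.5%.
The labor force growth = (3532.6 − 3400) / 3400 = 3.9%.
Labor's share = 1 − 0.38 = 0.62.
The capital stock: 0.38 × 0.5 = 0.19 pp.
The labor force: 0.62 × 3.9 = 2.418 pp.
TFP growth = 6.2 − 2.608 = 3.592%.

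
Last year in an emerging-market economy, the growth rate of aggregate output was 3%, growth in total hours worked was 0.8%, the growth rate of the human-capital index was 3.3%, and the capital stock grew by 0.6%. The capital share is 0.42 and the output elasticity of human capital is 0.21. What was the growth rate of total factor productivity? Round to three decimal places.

Total factor productivity grew 1.759%.

Labor's share = 1 − 0.42 − 0.21 = 0.37.
The capital stock: 0.42 × 0.6 = 0.252 pp.
The human-capital index: 0.21 × 3.3 = 0.693 pp.
Total hours worked: 0.37 × 0.8 = 0.296 pp.
TFP growth = 3 − 1.241 = 1.759%.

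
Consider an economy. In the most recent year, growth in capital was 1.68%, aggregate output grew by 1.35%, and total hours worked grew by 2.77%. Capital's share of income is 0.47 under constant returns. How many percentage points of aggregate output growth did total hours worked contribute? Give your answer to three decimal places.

1.468 percentage points

Labor's share = 1 − 0.47 = 0.53.
Contribution = share × growth = 0.53 × 2.77 = 1.4681 pp.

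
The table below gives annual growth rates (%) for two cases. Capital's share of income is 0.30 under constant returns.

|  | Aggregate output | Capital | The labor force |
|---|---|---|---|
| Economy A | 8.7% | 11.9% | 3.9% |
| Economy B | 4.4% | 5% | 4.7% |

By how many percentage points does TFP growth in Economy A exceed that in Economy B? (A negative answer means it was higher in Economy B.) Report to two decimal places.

2.79 percentage points

Labor's share = 1 − 0.3 = 0.7.
Economy A: TFP = 8.7 − 3.57 − 2.73 = 2.4%.
Economy B: TFP = 4.4 − 1.5 − 3.29 = -0.39%.
Difference = 2.4 − (-0.39) = 2.79 pp.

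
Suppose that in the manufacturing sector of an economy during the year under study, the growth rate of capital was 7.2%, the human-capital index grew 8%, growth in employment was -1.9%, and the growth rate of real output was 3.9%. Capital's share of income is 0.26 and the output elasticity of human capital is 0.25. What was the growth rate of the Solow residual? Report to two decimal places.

The Solow residual grew 0.96%.

Labor's share = 1 − 0.26 − 0.25 = 0.49.
Capital: 0.26 × 7.2 = 1.872 pp.
The human-capital index: 0.25 × 8 = 2 pp.
Employment: 0.49 × (-1.9) = -0.931 pp.
TFP growth = 3.9 − 2.941 = 0.959%.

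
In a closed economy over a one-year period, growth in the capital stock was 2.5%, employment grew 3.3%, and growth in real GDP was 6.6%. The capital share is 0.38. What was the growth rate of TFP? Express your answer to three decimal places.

3.604%

Labor's share = 1 − 0.38 = 0.62.
The capital stock: 0.38 × 2.5 = 0.95 pp.
Employment: 0.62 × 3.3 = 2.046 pp.
TFP growth = 6.6 − 2.996 = 3.604%.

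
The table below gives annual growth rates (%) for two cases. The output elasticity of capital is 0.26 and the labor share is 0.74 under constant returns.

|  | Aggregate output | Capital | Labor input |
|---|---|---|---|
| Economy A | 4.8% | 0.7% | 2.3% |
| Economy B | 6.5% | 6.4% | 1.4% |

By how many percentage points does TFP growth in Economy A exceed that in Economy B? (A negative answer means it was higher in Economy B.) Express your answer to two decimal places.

Labor's share = 1 − 0.26 = 0.74.
Economy A: TFP = 4.8 − 0.182 − 1.702 = 2.916%.
Economy B: TFP = 6.5 − 1.664 − 1.036 = 3.8%.
Difference = 2.916 − (3.8) = -0.884 pp.

-0.88 percentage points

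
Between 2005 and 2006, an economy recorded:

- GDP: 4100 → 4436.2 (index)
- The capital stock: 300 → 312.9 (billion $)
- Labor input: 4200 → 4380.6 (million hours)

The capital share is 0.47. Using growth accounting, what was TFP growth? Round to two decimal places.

3.90%

GDP growth = (4436.2 − 4100) / 4100 = 8.2%.
The capital stock growth = (312.9 − 300) / 300 = 4.3%.
Labor input growth = (4380.6 − 4200) / 4200 = 4.3%.
Labor's share = 1 − 0.47 = 0.53.
The capital stock: 0.47 × 4.3 = 2.021 pp.
Labor input: 0.53 × 4.3 = 2.279 pp.
TFP growth = 8.2 − 4.3 = 3.9%.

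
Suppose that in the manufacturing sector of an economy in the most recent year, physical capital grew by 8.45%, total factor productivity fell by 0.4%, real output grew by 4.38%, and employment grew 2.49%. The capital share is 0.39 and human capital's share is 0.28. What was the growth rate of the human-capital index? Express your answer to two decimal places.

2.37%

Labor's share = 1 − 0.39 − 0.28 = 0.33.
gY = gA + 0.39×8.45 + 0.33×2.49 + 0.28×g.
0.28×g = 4.38 + 0.4 − 4.1172 = 0.6628.
g = 0.6628 / 0.28 = 2.3671%.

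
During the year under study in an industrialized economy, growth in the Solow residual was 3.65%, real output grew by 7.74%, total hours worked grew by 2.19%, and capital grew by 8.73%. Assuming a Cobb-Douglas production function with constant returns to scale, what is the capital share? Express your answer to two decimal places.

gY = gA + α·gK + (1−α)·gL, so gY − gA − gL = α(gK − gL).
7.74 − 3.65 − 2.19 = α × (8.73 − 2.19).
1.9 = 6.54 α, so α = 0.2905.

The capital share is 0.29.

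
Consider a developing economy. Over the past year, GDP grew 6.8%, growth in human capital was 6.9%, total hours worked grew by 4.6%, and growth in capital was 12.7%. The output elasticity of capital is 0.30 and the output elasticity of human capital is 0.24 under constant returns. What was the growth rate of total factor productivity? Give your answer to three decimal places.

-0.782%

Labor's share = 1 − 0.3 − 0.24 = 0.46.
Capital: 0.3 × 12.7 = 3.81 pp.
Human capital: 0.24 × 6.9 = 1.656 pp.
Total hours worked: 0.46 × 4.6 = 2.116 pp.
TFP growth = 6.8 − 7.582 = -0.782%.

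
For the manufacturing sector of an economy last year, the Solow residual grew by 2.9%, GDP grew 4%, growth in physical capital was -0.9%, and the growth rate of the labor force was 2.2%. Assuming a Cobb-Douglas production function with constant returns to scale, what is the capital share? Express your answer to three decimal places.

gY = gA + α·gK + (1−α)·gL, so gY − gA − gL = α(gK − gL).
4 − 2.9 − 2.2 = α × (-0.9 − 2.2).
-1.1 = -3.1 α, so α = 0.35484.

α = 0.355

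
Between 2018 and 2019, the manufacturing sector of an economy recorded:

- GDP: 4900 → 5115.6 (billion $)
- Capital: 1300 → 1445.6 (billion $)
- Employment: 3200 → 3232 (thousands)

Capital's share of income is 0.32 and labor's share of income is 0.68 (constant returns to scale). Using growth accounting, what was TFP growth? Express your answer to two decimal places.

GDP growth = (5115.6 − 4900) / 4900 = 4.4%.
Capital growth = (1445.6 − 1300) / 1300 = 11.2%.
Employment growth = (3232 − 3200) / 3200 = 1%.
Labor's share = 1 − 0.32 = 0.68.
Capital: 0.32 × 11.2 = 3.584 pp.
Employment: 0.68 × 1 = 0.68 pp.
TFP growth = 4.4 − 4.264 = 0.136%.

TFP growth was 0.14%.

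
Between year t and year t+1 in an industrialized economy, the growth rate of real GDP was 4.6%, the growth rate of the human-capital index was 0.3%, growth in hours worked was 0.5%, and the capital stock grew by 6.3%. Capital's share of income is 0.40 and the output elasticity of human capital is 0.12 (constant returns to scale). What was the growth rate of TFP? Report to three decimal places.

1.804%

Labor's share = 1 − 0.4 − 0.12 = 0.48.
The capital stock: 0.4 × 6.3 = 2.52 pp.
The human-capital index: 0.12 × 0.3 = 0.036 pp.
Hours worked: 0.48 × 0.5 = 0.24 pp.
TFP growth = 4.6 − 2.796 = 1.804%.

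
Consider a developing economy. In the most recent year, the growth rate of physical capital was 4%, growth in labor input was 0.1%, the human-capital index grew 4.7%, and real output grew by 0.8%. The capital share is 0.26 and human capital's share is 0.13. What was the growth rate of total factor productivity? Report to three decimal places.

Labor's share = 1 − 0.26 − 0.13 = 0.61.
Physical capital: 0.26 × 4 = 1.04 pp.
The human-capital index: 0.13 × 4.7 = 0.611 pp.
Labor input: 0.61 × 0.1 = 0.061 pp.
TFP growth = 0.8 − 1.712 = -0.912%.

-0.912%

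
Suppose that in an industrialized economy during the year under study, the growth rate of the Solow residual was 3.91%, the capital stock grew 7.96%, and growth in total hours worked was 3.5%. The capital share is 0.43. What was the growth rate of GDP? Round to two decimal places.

Labor's share = 1 − 0.43 = 0.57.
The capital stock: 0.43 × 7.96 = 3.4228 pp.
Total hours worked: 0.57 × 3.5 = 1.995 pp.
Output growth = 3.91 + 5.4178 = 9.3278%.

9.33%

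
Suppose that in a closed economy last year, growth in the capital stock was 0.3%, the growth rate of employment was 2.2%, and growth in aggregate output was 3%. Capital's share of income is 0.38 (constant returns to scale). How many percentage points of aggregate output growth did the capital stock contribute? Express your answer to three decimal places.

0.114

Contribution = share × growth = 0.38 × 0.3 = 0.114 pp.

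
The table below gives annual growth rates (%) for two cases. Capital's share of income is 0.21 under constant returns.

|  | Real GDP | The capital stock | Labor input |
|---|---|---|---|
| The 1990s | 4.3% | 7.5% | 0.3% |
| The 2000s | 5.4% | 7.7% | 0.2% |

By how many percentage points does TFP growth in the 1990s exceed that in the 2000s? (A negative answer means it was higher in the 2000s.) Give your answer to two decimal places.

Labor's share = 1 − 0.21 = 0.79.
The 1990s: TFP = 4.3 − 1.575 − 0.237 = 2.488%.
The 2000s: TFP = 5.4 − 1.617 − 0.158 = 3.625%.
Difference = 2.488 − (3.625) = -1.137 pp.

-1.14 percentage points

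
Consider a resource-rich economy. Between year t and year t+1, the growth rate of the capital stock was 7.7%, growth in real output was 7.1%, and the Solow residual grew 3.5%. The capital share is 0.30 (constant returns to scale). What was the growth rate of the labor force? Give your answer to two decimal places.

The labor force grew 1.84%.

Labor's share = 1 − 0.3 = 0.7.
gY = gA + 0.3×7.7 + 0.7×g.
0.7×g = 7.1 − 3.5 − 2.31 = 1.29.
g = 1.29 / 0.7 = 1.8429%.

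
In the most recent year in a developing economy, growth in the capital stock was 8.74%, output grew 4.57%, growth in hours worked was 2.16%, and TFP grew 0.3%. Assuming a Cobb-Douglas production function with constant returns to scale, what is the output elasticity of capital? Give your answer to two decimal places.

gY = gA + α·gK + (1−α)·gL, so gY − gA − gL = α(gK − gL).
4.57 − 0.3 − 2.16 = α × (8.74 − 2.16).
2.11 = 6.58 α, so α = 0.3207.

The output elasticity of capital is 0.32.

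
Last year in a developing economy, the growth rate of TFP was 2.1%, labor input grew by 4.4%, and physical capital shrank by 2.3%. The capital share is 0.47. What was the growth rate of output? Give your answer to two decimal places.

Labor's share = 1 − 0.47 = 0.53.
Physical capital: 0.47 × (-2.3) = -1.081 pp.
Labor input: 0.53 × 4.4 = 2.332 pp.
Output growth = 2.1 + 1.251 = 3.351%.

Output growth was 3.35%.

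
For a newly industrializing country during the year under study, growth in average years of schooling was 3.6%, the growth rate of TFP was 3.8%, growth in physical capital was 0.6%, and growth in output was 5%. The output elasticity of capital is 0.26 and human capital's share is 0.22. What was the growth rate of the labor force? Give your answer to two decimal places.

Labor's share = 1 − 0.26 − 0.22 = 0.52.
gY = gA + 0.26×0.6 + 0.22×3.6 + 0.52×g.
0.52×g = 5 − 3.8 − 0.948 = 0.252.
g = 0.252 / 0.52 = 0.4846%.

0.48%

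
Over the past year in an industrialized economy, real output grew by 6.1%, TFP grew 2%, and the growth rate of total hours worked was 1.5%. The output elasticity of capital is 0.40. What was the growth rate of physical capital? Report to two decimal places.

Labor's share = 1 − 0.4 = 0.6.
gY = gA + 0.6×1.5 + 0.4×g.
0.4×g = 6.1 − 2 − 0.9 = 3.2.
g = 3.2 / 0.4 = 8%.

8.00%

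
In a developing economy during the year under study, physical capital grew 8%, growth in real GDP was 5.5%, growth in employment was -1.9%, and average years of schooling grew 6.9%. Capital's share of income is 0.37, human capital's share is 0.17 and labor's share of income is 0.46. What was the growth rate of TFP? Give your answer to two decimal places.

TFP grew 2.24%.

Labor's share = 1 − 0.37 − 0.17 = 0.46.
Physical capital: 0.37 × 8 = 2.96 pp.
Average years of schooling: 0.17 × 6.9 = 1.173 pp.
Employment: 0.46 × (-1.9) = -0.874 pp.
TFP growth = 5.5 − 3.259 = 2.241%.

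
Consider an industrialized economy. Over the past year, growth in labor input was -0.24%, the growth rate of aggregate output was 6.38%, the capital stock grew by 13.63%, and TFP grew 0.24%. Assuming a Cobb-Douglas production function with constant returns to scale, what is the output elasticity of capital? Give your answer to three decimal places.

α = 0.460

gY = gA + α·gK + (1−α)·gL, so gY − gA − gL = α(gK − gL).
6.38 − 0.24 + 0.24 = α × (13.63 − (-0.24)).
6.38 = 13.87 α, so α = 0.45999.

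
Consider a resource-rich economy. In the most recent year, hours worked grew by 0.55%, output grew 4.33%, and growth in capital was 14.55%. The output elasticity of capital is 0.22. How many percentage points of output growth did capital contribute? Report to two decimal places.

3.20 percentage points

Contribution = share × growth = 0.22 × 14.55 = 3.201 pp.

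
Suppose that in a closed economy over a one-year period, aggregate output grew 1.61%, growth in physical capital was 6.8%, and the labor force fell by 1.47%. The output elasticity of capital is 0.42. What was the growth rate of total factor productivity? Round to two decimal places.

-0.39%

Labor's share = 1 − 0.42 = 0.58.
Physical capital: 0.42 × 6.8 = 2.856 pp.
The labor force: 0.58 × (-1.47) = -0.8526 pp.
TFP growth = 1.61 − 2.0034 = -0.3934%.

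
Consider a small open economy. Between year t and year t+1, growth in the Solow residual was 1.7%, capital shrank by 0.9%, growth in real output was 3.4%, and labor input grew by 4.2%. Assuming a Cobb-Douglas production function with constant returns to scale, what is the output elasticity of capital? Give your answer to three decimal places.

gY = gA + α·gK + (1−α)·gL, so gY − gA − gL = α(gK − gL).
3.4 − 1.7 − 4.2 = α × (-0.9 − 4.2).
-2.5 = -5.1 α, so α = 0.4902.

α = 0.490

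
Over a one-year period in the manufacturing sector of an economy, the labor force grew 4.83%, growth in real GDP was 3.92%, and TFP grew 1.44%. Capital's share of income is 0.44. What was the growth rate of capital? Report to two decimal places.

-0.51%

Labor's share = 1 − 0.44 = 0.56.
gY = gA + 0.56×4.83 + 0.44×g.
0.44×g = 3.92 − 1.44 − 2.7048 = -0.2248.
g = -0.2248 / 0.44 = -0.5109%.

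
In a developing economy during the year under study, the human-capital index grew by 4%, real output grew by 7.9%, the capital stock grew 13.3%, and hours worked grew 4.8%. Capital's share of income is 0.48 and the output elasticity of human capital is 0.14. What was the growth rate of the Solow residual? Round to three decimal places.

-0.868%

Labor's share = 1 − 0.48 − 0.14 = 0.38.
The capital stock: 0.48 × 13.3 = 6.384 pp.
The human-capital index: 0.14 × 4 = 0.56 pp.
Hours worked: 0.38 × 4.8 = 1.824 pp.
TFP growth = 7.9 − 8.768 = -0.868%.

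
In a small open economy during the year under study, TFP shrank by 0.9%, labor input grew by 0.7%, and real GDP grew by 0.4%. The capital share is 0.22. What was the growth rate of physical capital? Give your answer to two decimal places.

Physical capital growth was 3.43%.

Labor's share = 1 − 0.22 = 0.78.
gY = gA + 0.78×0.7 + 0.22×g.
0.22×g = 0.4 + 0.9 − 0.546 = 0.754.
g = 0.754 / 0.22 = 3.4273%.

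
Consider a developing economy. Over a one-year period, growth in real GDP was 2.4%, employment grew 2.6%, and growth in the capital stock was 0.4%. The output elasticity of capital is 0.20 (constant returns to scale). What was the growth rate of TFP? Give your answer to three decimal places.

0.240%

Labor's share = 1 − 0.2 = 0.8.
The capital stock: 0.2 × 0.4 = 0.08 pp.
Employment: 0.8 × 2.6 = 2.08 pp.
TFP growth = 2.4 − 2.16 = 0.24%.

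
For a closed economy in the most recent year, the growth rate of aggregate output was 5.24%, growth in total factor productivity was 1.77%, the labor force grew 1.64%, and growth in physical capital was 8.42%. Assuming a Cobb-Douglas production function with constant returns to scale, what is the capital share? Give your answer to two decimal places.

The capital share is 0.27.

gY = gA + α·gK + (1−α)·gL, so gY − gA − gL = α(gK − gL).
5.24 − 1.77 − 1.64 = α × (8.42 − 1.64).
1.83 = 6.78 α, so α = 0.2699.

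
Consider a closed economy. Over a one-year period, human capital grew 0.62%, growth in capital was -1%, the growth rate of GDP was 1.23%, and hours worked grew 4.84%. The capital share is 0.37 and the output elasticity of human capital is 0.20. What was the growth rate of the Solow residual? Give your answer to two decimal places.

Labor's share = 1 − 0.37 − 0.2 = 0.43.
Capital: 0.37 × (-1) = -0.37 pp.
Human capital: 0.2 × 0.62 = 0.124 pp.
Hours worked: 0.43 × 4.84 = 2.0812 pp.
TFP growth = 1.23 − 1.8352 = -0.6052%.

-0.61%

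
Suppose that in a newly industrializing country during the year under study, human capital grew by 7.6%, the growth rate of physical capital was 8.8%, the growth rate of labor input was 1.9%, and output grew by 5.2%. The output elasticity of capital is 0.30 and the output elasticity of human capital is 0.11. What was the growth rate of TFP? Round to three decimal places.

TFP growth was 0.603%.

Labor's share = 1 − 0.3 − 0.11 = 0.59.
Physical capital: 0.3 × 8.8 = 2.64 pp.
Human capital: 0.11 × 7.6 = 0.836 pp.
Labor input: 0.59 × 1.9 = 1.121 pp.
TFP growth = 5.2 − 4.597 = 0.603%.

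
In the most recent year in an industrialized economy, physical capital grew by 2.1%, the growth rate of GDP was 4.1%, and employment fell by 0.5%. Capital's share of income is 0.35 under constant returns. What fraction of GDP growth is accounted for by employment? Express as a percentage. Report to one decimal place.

Employment accounted for -7.9% of growth.

Labor's share = 1 − 0.35 = 0.65.
Employment contributed 0.65 × (-0.5) = -0.325 pp.
Share of growth = -0.325 / 4.1 × 100 = -7.927%.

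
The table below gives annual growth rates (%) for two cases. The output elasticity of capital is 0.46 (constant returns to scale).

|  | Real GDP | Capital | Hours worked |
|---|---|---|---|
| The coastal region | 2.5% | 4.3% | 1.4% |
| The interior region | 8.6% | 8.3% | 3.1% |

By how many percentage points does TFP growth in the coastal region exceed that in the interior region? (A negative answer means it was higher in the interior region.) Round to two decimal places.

-3.34 percentage points

Labor's share = 1 − 0.46 = 0.54.
The coastal region: TFP = 2.5 − 1.978 − 0.756 = -0.234%.
The interior region: TFP = 8.6 − 3.818 − 1.674 = 3.108%.
Difference = -0.234 − (3.108) = -3.342 pp.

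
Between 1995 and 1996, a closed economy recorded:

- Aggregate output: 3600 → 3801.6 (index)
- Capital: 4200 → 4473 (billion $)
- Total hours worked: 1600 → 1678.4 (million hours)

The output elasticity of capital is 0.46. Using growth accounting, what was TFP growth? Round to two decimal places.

-0.04%

Aggregate output growth = (3801.6 − 3600) / 3600 = 5.6%.
Capital growth = (4473 − 4200) / 4200 = 6.5%.
Total hours worked growth = (1678.4 − 1600) / 1600 = 4.9%.
Labor's share = 1 − 0.46 = 0.54.
Capital: 0.46 × 6.5 = 2.99 pp.
Total hours worked: 0.54 × 4.9 = 2.646 pp.
TFP growth = 5.6 − 5.636 = -0.036%.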